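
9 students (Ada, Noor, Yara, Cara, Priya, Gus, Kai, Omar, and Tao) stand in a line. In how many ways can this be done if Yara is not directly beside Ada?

282240

Of the 9! = 362880 arrangements, those with Yara and Ada adjacent number 2 × 8! = 80640 (treat the pair as a block with 2 internal orders).
So 362880 − 80640 = 282240 arrangements keep them apart.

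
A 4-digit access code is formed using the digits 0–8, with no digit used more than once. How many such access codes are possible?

3024

Choose and order 4 of the 9 symbols: the first digit has 9 options, the next 8, then 7, 6.
9 × 8 × 7 × 6 = 3024.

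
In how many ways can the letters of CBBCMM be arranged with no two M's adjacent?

Total arrangements of CBBCMM: 6!/(2!·2!·2!) = 90.
If the two M's are adjacent, glue them into one block, leaving 5 items to arrange: (5)!/(2!·2!) = 30 ways.
Hence 90 − 30 = 60.

60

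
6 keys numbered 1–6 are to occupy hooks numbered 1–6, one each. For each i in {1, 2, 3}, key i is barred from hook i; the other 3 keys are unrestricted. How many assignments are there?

Let Aᵢ (for i ∈ {1, 2, 3}) be the placements that put key i in its forbidden hook. Any j of these fix j positions, leaving (6−j)! ways to fill the rest, and there are C(3,j) ways to pick which j.
By inclusion–exclusion, the number of valid placements is Σ_{j=0}^{3} (−1)^j C(3,j)·(6−j)!.
Computing: 720 − 360 + 72 − 6 = 426.

426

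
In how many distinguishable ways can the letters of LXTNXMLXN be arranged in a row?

15120

Letter multiplicities in LXTNXMLXN: L×2, M×1, N×2, T×1, X×3.
So there are 9! / (3!·2!·2!) = 15120 distinguishable arrangements.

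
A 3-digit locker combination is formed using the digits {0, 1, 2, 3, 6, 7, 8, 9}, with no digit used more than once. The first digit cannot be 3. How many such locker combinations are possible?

The first digit has 8−1 = 7 choices (anything except 3).
The remaining 2 digits are filled from the other 7 symbols without repetition: 7 × 6 = 42.
Total: 7 × 42 = 294.

294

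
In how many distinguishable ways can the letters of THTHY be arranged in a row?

The 5 letters of THTHY have repeats: H appearing twice and T appearing twice.
The number of distinct arrangements is 5!/(2!·2!) = 120/4 = 30.

30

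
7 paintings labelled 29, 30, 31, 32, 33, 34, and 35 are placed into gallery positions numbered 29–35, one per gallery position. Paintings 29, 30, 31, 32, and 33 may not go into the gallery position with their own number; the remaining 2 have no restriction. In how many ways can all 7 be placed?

Let Aᵢ (for 29 ≤ i ≤ 33) be the placements that put painting i in its forbidden gallery position. Any j of these fix j positions, leaving (7−j)! ways to fill the rest, and there are C(5,j) ways to pick which j.
By inclusion–exclusion, the number of valid placements is Σ_{j=0}^{5} (−1)^j C(5,j)·(7−j)!.
Computing: 5040 − 3600 + 1200 − 240 + 30 − 2 = 2428.

2428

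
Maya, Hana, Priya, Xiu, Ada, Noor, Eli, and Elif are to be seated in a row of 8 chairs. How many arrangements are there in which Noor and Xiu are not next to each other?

Of the 8! = 40320 arrangements, those with Noor and Xiu adjacent number 2 × 7! = 10080 (treat the pair as a block with 2 internal orders).
So 40320 − 10080 = 30240 arrangements keep them apart.

30240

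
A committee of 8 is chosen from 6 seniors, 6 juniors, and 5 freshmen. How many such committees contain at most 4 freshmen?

24090

Split by how many freshmen are chosen (0 through 4).
Sum: C(5,0)·C(12,8) + C(5,1)·C(12,7) + C(5,2)·C(12,6) + C(5,3)·C(12,5) + C(5,4)·C(12,4) = 495 + 3960 + 9240 + 7920 + 2475 = 24090.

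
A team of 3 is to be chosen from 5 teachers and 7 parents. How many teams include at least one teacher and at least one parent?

Unrestricted: C(12,3) = 220 ways to pick any 3 of the 12.
Selections missing a whole group: no teachers → C(7,3) = 35; no parents → C(5,3) = 10.
Both groups omitted at once is impossible, so 220 − 45 = 175.

175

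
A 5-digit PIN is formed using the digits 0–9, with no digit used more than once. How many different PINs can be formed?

With no repetition, fill the 5 digits in order: 10 choices, then 9, down to 6.
That product is 10 × 9 × 8 × 7 × 6 = 30240.

30240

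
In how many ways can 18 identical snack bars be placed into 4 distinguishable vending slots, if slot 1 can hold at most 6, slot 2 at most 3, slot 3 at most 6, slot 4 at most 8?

52

Ignoring the caps, the number of non-negative solutions to x_1+…+x_4 = 18 is C(21,3) = 1330.
Subtract solutions that violate a single cap (substitute x_i' = x_i − (cap_i+1)): x_1 ≥ 7 gives C(14,3) = 364; x_2 ≥ 4 gives C(17,3) = 680; x_3 ≥ 7 gives C(14,3) = 364; x_4 ≥ 9 gives C(12,3) = 220. Together 1628.
Add back pairs where two caps are both exceeded: 120 + 35 + 10 + 120 + 56 + 10 = 351.
Subtract triples: 1 + 0 + 0 + 0 = 1.
By inclusion–exclusion the count is 1330 − 1628 + 351 − 1 = 52.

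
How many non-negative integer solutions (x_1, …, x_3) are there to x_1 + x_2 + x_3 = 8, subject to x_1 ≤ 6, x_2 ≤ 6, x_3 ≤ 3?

24

Without the upper bounds there are C(10,2) = 45 ways to split 8 among 3 variables.
Subtract solutions that violate a single cap (substitute x_i' = x_i − (cap_i+1)): x_1 ≥ 7 gives C(3,2) = 3; x_2 ≥ 7 gives C(3,2) = 3; x_3 ≥ 4 gives C(6,2) = 15. Together 21.
No two caps can be exceeded simultaneously, so the pair terms are all 0.
By inclusion–exclusion the count is 45 − 21 + 0 = 24.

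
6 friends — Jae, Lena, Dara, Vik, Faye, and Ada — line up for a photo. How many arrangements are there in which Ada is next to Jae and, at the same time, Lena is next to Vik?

Treat {Ada,Jae} as one block (2 orders) and {Lena,Vik} as another (2 orders).
That leaves 4 units to arrange: 2 × 2 × 4! = 4 × 24 = 96.

96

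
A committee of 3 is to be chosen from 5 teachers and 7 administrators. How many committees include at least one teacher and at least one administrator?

With no constraint there are C(12,3) = 220 possible selections.
Selections missing a whole group: no teachers → C(7,3) = 35; no administrators → C(5,3) = 10.
Both groups omitted at once is impossible, so 220 − 45 = 175.

175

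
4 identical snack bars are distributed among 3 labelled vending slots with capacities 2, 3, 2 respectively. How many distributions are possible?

8

By stars and bars, unrestricted non-negative solutions to x_1+…+x_3 = 4 number C(4+2,2) = 15.
Subtract solutions that violate a single cap (substitute x_i' = x_i − (cap_i+1)): x_1 ≥ 3 gives C(3,2) = 3; x_2 ≥ 4 gives C(2,2) = 1; x_3 ≥ 3 gives C(3,2) = 3. Together 7.
No two caps can be exceeded simultaneously, so the pair terms are all 0.
By inclusion–exclusion the count is 15 − 7 + 0 = 8.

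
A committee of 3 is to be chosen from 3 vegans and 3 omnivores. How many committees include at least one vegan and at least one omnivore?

Total 3-person selections from all 6: C(6,3) = 20.
Subtract selections that omit an entire group: no vegans → C(3,3) = 1; no omnivores → C(3,3) = 1.
Both groups omitted at once is impossible, so 20 − 2 = 18.

18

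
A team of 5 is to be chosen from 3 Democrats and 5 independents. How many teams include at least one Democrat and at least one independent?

Unrestricted: C(8,5) = 56 ways to pick any 5 of the 8.
Subtract selections that omit an entire group: no Democrats → C(5,5) = 1; no independents → C(3,5) = 0.
Both groups omitted at once is impossible, so 56 − 1 = 55.

55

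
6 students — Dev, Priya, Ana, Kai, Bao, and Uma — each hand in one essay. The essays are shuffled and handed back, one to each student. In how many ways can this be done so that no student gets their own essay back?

Count assignments avoiding every fixed point. For any j of the 6 students fixed to their own essay, the other 6−j can be arranged in (6−j)! ways.
By inclusion–exclusion this is Σ_{j=0}^{6} (−1)^j C(6,j)·(6−j)!.
Computing: 720 − 720 + 360 − 120 + 30 − 6 + 1 = 265.

265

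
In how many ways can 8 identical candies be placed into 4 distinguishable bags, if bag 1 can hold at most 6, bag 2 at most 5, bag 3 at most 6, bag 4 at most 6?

143

Without the upper bounds there are C(11,3) = 165 ways to split 8 among 4 bags.
Subtract solutions that violate a single cap (substitute x_i' = x_i − (cap_i+1)): x_1 ≥ 7 gives C(4,3) = 4; x_2 ≥ 6 gives C(5,3) = 10; x_3 ≥ 7 gives C(4,3) = 4; x_4 ≥ 7 gives C(4,3) = 4. Together 22.
No two caps can be exceeded simultaneously, so the pair terms are all 0.
By inclusion–exclusion the count is 165 − 22 + 0 = 143.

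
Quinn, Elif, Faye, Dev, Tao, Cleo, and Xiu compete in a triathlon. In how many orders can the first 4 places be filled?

840

There are 7 choices for 1st place, 6 for 2nd, and so on down to 4 for position 4.
That gives 7 × 6 × 5 × 4 = 840.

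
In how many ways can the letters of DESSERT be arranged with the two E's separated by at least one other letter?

900

Total arrangements of DESSERT: 7!/(2!·2!) = 1260.
Arrangements with the E's together: treat EE as one letter, giving (6)!/(2!) = 360.
Hence 1260 − 360 = 900.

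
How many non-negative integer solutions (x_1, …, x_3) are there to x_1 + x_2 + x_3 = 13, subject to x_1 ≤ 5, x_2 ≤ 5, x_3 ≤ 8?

Ignoring the caps, the number of non-negative solutions to x_1+…+x_3 = 13 is C(15,2) = 105.
Subtract solutions that violate a single cap (substitute x_i' = x_i − (cap_i+1)): x_1 ≥ 6 gives C(9,2) = 36; x_2 ≥ 6 gives C(9,2) = 36; x_3 ≥ 9 gives C(6,2) = 15. Together 87.
Add back pairs where two caps are both exceeded: 3 + 0 + 0 = 3.
By inclusion–exclusion the count is 105 − 87 + 3 = 21.

21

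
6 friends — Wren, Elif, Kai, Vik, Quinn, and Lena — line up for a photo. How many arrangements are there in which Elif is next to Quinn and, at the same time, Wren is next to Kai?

96

Treat {Elif,Quinn} as one block (2 orders) and {Wren,Kai} as another (2 orders).
That leaves 4 units to arrange: 2 × 2 × 4! = 4 × 24 = 96.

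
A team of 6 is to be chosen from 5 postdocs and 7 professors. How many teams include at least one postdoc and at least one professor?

917

With no constraint there are C(12,6) = 924 possible selections.
Selections missing a whole group: no postdocs → C(7,6) = 7; no professors → C(5,6) = 0.
Both groups omitted at once is impossible, so 924 − 7 = 917.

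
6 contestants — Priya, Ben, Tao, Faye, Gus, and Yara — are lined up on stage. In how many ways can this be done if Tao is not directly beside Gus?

Of the 6! = 720 arrangements, those with Tao and Gus adjacent number 2 × 5! = 240 (treat the pair as a block with 2 internal orders).
So 720 − 240 = 480 arrangements keep them apart.

480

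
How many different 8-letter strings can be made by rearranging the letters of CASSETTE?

CASSETTE has 8 letters with E appearing twice, S appearing twice, and T appearing twice.
Dividing 8! = 40320 by 2!·2!·2! = 8 for the repeated letters gives 5040.

5040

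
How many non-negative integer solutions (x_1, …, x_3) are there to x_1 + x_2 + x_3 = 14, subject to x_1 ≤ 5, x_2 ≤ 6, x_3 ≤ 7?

15

By stars and bars, unrestricted non-negative solutions to x_1+…+x_3 = 14 number C(14+2,2) = 120.
Subtract solutions that violate a single cap (substitute x_i' = x_i − (cap_i+1)): x_1 ≥ 6 gives C(10,2) = 45; x_2 ≥ 7 gives C(9,2) = 36; x_3 ≥ 8 gives C(8,2) = 28. Together 109.
Add back pairs where two caps are both exceeded: 3 + 1 + 0 = 4.
By inclusion–exclusion the count is 120 − 109 + 4 = 15.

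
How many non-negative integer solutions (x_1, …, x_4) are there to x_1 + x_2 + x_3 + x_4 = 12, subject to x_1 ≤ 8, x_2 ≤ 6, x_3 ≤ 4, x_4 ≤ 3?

119

By stars and bars, unrestricted non-negative solutions to x_1+…+x_4 = 12 number C(12+3,3) = 455.
Subtract solutions that violate a single cap (substitute x_i' = x_i − (cap_i+1)): x_1 ≥ 9 gives C(6,3) = 20; x_2 ≥ 7 gives C(8,3) = 56; x_3 ≥ 5 gives C(10,3) = 120; x_4 ≥ 4 gives C(11,3) = 165. Together 361.
Add back pairs where two caps are both exceeded: 0 + 0 + 0 + 1 + 4 + 20 = 25.
By inclusion–exclusion the count is 455 − 361 + 25 = 119.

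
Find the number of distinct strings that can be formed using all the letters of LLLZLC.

Letter multiplicities in LLLZLC: C×1, L×4, Z×1.
So there are 6! / (4!) = 30 distinguishable arrangements.

30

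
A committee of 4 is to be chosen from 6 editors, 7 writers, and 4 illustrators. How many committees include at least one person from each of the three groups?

With no constraint there are C(17,4) = 2380 possible selections.
Subtract selections that omit an entire group: no editors → C(11,4) = 330; no writers → C(10,4) = 210; no illustrators → C(13,4) = 715.
Add back selections omitting two groups (i.e. drawn from a single group): C(6,4) + C(7,4) + C(4,4) = 51.
By inclusion–exclusion: 2380 − 1255 + 51 = 1176.

1176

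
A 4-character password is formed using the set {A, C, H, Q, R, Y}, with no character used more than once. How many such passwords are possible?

With no repetition, fill the 4 characters in order: 6 choices, then 5, down to 3.
6 × 5 × 4 × 3 = 360.

360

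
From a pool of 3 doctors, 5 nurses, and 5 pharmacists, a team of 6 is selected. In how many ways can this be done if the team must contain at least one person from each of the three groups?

1450

Total 6-person selections from all 13: C(13,6) = 1716.
Subtract selections that omit an entire group: no doctors → C(10,6) = 210; no nurses → C(8,6) = 28; no pharmacists → C(8,6) = 28.
Add back selections omitting two groups (i.e. drawn from a single group): C(3,6) + C(5,6) + C(5,6) = 0.
By inclusion–exclusion: 1716 − 266 + 0 = 1450.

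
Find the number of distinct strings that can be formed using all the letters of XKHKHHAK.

1120

XKHKHHAK has 8 letters with H appearing 3 times and K appearing 3 times.
The number of distinct arrangements is 8!/(3!·3!) = 40320/36 = 1120.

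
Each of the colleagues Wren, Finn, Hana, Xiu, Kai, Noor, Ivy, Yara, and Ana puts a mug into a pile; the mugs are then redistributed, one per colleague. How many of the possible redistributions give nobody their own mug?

Let Aᵢ be the assignments in which colleague i gets their own mug. We want the size of the complement of A₁∪…∪A_9.
By inclusion–exclusion this is Σ_{j=0}^{9} (−1)^j C(9,j)·(9−j)!.
Computing: 362880 − 362880 + 181440 − 60480 + 15120 − 3024 + 504 − 72 + 9 − 1 = 133496.

133496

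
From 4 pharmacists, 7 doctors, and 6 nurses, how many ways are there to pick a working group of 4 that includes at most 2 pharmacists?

Split by how many pharmacists are chosen (0 through 2).
Sum: C(4,0)·C(13,4) + C(4,1)·C(13,3) + C(4,2)·C(13,2) = 715 + 1144 + 468 = 2327.

2327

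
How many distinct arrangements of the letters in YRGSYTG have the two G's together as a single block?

Treat the 2 copies of G as a single block. The multiset to arrange is then {GG, R, S, T, Y, Y}, 6 items in all.
That gives (6)!/(2!) = 360 arrangements.

360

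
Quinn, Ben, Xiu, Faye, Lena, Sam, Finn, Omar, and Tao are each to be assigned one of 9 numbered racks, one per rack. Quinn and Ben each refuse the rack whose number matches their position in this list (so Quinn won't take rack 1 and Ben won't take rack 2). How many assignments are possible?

287280

Let Aᵢ (for i ∈ {1, 2}) be the placements that put person i in their forbidden rack. Any j of these fix j positions, leaving (9−j)! ways to fill the rest, and there are C(2,j) ways to pick which j.
By inclusion–exclusion, the number of valid placements is Σ_{j=0}^{2} (−1)^j C(2,j)·(9−j)!.
Computing: 362880 − 80640 + 5040 = 287280.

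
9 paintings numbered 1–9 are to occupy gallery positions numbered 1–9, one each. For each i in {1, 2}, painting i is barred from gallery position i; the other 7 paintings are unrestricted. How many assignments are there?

Let Aᵢ (for i ∈ {1, 2}) be the placements that put painting i in its forbidden gallery position. Any j of these fix j positions, leaving (9−j)! ways to fill the rest, and there are C(2,j) ways to pick which j.
By inclusion–exclusion, the number of valid placements is Σ_{j=0}^{2} (−1)^j C(2,j)·(9−j)!.
Computing: 362880 − 80640 + 5040 = 287280.

287280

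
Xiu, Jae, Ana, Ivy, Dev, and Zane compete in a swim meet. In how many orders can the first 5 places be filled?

There are 6 choices for 1st place, 5 for 2nd, and so on down to 2 for position 5.
That gives 6 × 5 × 4 × 3 × 2 = 720.

720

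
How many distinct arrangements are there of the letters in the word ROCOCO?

60

Letter multiplicities in ROCOCO: C×2, O×3, R×1.
Dividing 6! = 720 by 3!·2! = 12 for the repeated letters gives 60.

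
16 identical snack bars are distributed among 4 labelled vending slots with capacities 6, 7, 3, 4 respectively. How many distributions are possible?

34

By stars and bars, unrestricted non-negative solutions to x_1+…+x_4 = 16 number C(16+3,3) = 969.
Subtract solutions that violate a single cap (substitute x_i' = x_i − (cap_i+1)): x_1 ≥ 7 gives C(12,3) = 220; x_2 ≥ 8 gives C(11,3) = 165; x_3 ≥ 4 gives C(15,3) = 455; x_4 ≥ 5 gives C(14,3) = 364. Together 1204.
Add back pairs where two caps are both exceeded: 4 + 56 + 35 + 35 + 20 + 120 = 270.
Subtract triples: 0 + 0 + 1 + 0 = 1.
By inclusion–exclusion the count is 969 − 1204 + 270 − 1 = 34.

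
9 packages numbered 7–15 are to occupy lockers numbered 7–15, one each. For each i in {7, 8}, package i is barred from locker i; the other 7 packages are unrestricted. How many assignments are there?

287280

Let Aᵢ (for i ∈ {7, 8}) be the placements that put package i in its forbidden locker. Any j of these fix j positions, leaving (9−j)! ways to fill the rest, and there are C(2,j) ways to pick which j.
By inclusion–exclusion, the number of valid placements is Σ_{j=0}^{2} (−1)^j C(2,j)·(9−j)!.
Computing: 362880 − 80640 + 5040 = 287280.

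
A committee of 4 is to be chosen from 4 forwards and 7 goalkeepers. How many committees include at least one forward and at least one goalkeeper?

Unrestricted: C(11,4) = 330 ways to pick any 4 of the 11.
Subtract selections that omit an entire group: no forwards → C(7,4) = 35; no goalkeepers → C(4,4) = 1.
Both groups omitted at once is impossible, so 330 − 36 = 294.

294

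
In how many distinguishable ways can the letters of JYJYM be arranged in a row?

Letter multiplicities in JYJYM: J×2, M×1, Y×2.
The number of distinct arrangements is 5!/(2!·2!) = 120/4 = 30.

30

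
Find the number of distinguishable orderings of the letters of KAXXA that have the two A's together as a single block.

12

Treat the 2 copies of A as a single block. The multiset to arrange is then {AA, K, X, X}, 4 items in all.
That gives (4)!/(2!) = 12 arrangements.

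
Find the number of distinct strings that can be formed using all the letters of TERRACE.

1260

Letter multiplicities in TERRACE: A×1, C×1, E×2, R×2, T×1.
So there are 7! / (2!·2!) = 1260 distinguishable arrangements.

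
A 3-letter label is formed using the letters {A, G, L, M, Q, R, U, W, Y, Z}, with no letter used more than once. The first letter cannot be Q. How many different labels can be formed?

648

The first letter has 10−1 = 9 choices (anything except Q).
The remaining 2 letters are filled from the other 9 symbols without repetition: 9 × 8 = 72.
Total: 9 × 72 = 648.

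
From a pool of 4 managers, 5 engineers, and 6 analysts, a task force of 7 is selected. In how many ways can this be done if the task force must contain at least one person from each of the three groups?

5949

Total 7-person selections from all 15: C(15,7) = 6435.
Subtract selections that omit an entire group: no managers → C(11,7) = 330; no engineers → C(10,7) = 120; no analysts → C(9,7) = 36.
Add back selections omitting two groups (i.e. drawn from a single group): C(4,7) + C(5,7) + C(6,7) = 0.
By inclusion–exclusion: 6435 − 486 + 0 = 5949.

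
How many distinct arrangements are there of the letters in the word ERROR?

The 5 letters of ERROR have repeats: R appearing 3 times.
So there are 5! / (3!) = 20 distinguishable arrangements.

20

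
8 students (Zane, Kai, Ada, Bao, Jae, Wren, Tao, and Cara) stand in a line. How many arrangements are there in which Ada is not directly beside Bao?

30240

Of the 8! = 40320 arrangements, those with Ada and Bao adjacent number 2 × 7! = 10080 (treat the pair as a block with 2 internal orders).
Complementary counting: 40320 − 10080 = 30240.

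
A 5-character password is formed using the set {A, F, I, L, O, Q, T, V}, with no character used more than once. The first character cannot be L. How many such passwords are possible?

5880

The first character has 8−1 = 7 choices (anything except L).
The remaining 4 characters are filled from the other 7 symbols without repetition: 7 × 6 × 5 × 4 = 840.
Total: 7 × 840 = 5880.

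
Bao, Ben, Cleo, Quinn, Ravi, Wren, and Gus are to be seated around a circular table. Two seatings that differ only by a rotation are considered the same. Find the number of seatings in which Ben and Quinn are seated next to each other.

240

Treat {Ben, Quinn} as one unit (2 internal orders) and seat the resulting 6 units around the table: (5)! circular arrangements.
So 2 × (5)! = 2 × 120 = 240.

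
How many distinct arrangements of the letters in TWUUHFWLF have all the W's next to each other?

10080

Treat the 2 copies of W as a single block. The multiset to arrange is then {WW, F, F, H, L, T, U, U}, 8 items in all.
That gives (8)!/(2!·2!) = 10080 arrangements.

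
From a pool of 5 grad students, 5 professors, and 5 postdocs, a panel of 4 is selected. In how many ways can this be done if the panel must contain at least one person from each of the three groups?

750

With no constraint there are C(15,4) = 1365 possible selections.
Selections missing a whole group: no grad students → C(10,4) = 210; no professors → C(10,4) = 210; no postdocs → C(10,4) = 210.
Add back selections omitting two groups (i.e. drawn from a single group): C(5,4) + C(5,4) + C(5,4) = 15.
By inclusion–exclusion: 1365 − 630 + 15 = 750.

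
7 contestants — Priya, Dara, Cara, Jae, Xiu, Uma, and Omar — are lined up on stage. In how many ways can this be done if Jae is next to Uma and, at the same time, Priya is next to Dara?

480

Treat {Jae,Uma} as one block (2 orders) and {Priya,Dara} as another (2 orders).
That leaves 5 units to arrange: 2 × 2 × 5! = 4 × 120 = 480.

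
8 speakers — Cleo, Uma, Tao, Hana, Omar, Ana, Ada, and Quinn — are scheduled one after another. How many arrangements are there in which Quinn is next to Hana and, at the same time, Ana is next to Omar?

2880

Treat {Quinn,Hana} as one block (2 orders) and {Ana,Omar} as another (2 orders).
That leaves 6 units to arrange: 2 × 2 × 6! = 4 × 720 = 2880.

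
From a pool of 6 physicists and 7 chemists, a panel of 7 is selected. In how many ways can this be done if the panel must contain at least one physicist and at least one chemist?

1715

Total 7-person selections from all 13: C(13,7) = 1716.
Selections missing a whole group: no physicists → C(7,7) = 1; no chemists → C(6,7) = 0.
Both groups omitted at once is impossible, so 1716 − 1 = 1715.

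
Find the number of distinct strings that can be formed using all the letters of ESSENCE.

420

Letter multiplicities in ESSENCE: C×1, E×3, N×1, S×2.
Dividing 7! = 5040 by 3!·2! = 12 for the repeated letters gives 420.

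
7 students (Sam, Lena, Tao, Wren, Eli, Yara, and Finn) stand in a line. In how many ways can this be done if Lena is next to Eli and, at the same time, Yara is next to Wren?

Treat {Lena,Eli} as one block (2 orders) and {Yara,Wren} as another (2 orders).
That leaves 5 units to arrange: 2 × 2 × 5! = 4 × 120 = 480.

480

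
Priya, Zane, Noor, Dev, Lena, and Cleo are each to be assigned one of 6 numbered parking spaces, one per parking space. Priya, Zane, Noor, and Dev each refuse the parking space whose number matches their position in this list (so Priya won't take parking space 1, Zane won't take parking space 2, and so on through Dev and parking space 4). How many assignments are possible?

362

Let Aᵢ (for 1 ≤ i ≤ 4) be the placements that put person i in their forbidden parking space. Any j of these fix j positions, leaving (6−j)! ways to fill the rest, and there are C(4,j) ways to pick which j.
By inclusion–exclusion, the number of valid placements is Σ_{j=0}^{4} (−1)^j C(4,j)·(6−j)!.
Computing: 720 − 480 + 144 − 24 + 2 = 362.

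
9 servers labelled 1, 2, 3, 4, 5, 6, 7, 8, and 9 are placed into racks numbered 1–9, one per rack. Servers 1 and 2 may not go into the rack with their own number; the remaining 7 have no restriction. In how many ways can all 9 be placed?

Let Aᵢ (for i ∈ {1, 2}) be the placements that put server i in its forbidden rack. Any j of these fix j positions, leaving (9−j)! ways to fill the rest, and there are C(2,j) ways to pick which j.
By inclusion–exclusion, the number of valid placements is Σ_{j=0}^{2} (−1)^j C(2,j)·(9−j)!.
Computing: 362880 − 80640 + 5040 = 287280.

287280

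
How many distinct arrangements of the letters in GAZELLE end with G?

180

Fix G in the last position and arrange the remaining 6 letters.
Those 6 letters have E appearing twice and L appearing twice, giving (6)!/(2!·2!) = 180.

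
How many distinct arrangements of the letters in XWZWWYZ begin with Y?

60

Fix Y in the first position and arrange the remaining 6 letters.
Those 6 letters have W appearing 3 times and Z appearing twice, giving (6)!/(3!·2!) = 60.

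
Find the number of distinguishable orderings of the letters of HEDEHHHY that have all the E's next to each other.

Treat the 2 copies of E as a single block. The multiset to arrange is then {EE, D, H, H, H, H, Y}, 7 items in all.
That gives (7)!/(4!) = 210 arrangements.

210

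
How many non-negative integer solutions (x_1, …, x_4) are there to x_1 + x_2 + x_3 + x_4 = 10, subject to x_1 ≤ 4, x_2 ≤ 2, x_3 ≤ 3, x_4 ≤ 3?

10

By stars and bars, unrestricted non-negative solutions to x_1+…+x_4 = 10 number C(10+3,3) = 286.
Subtract solutions that violate a single cap (substitute x_i' = x_i − (cap_i+1)): x_1 ≥ 5 gives C(8,3) = 56; x_2 ≥ 3 gives C(10,3) = 120; x_3 ≥ 4 gives C(9,3) = 84; x_4 ≥ 4 gives C(9,3) = 84. Together 344.
Add back pairs where two caps are both exceeded: 10 + 4 + 4 + 20 + 20 + 10 = 68.
By inclusion–exclusion the count is 286 − 344 + 68 = 10.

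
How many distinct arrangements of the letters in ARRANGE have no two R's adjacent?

900

Total arrangements of ARRANGE: 7!/(2!·2!) = 1260.
If the two R's are adjacent, glue them into one block, leaving 6 items to arrange: (6)!/(2!) = 360 ways.
Hence 1260 − 360 = 900.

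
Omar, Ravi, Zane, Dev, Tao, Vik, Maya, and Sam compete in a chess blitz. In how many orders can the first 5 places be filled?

There are 8 choices for 1st place, 7 for 2nd, and so on down to 4 for position 5.
That gives 8 × 7 × 6 × 5 × 4 = 6720.

6720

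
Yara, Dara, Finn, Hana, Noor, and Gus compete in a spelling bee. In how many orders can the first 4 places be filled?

There are 6 choices for 1st place, 5 for 2nd, and so on down to 3 for position 4.
That gives 6 × 5 × 4 × 3 = 360.

360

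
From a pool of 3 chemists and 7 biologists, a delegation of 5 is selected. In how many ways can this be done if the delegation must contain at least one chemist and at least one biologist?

231

Unrestricted: C(10,5) = 252 ways to pick any 5 of the 10.
Selections missing a whole group: no chemists → C(7,5) = 21; no biologists → C(3,5) = 0.
Both groups omitted at once is impossible, so 252 − 21 = 231.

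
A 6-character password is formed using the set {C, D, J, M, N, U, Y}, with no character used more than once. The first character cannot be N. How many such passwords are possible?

The first character has 7−1 = 6 choices (anything except N).
The remaining 5 characters are filled from the other 6 symbols without repetition: 6 × 5 × 4 × 3 × 2 = 720.
Total: 6 × 720 = 4320.

4320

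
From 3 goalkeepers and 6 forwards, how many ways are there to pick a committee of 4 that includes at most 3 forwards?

111

Split by how many forwards are chosen (0 through 3).
Sum: C(6,0)·C(3,4) + C(6,1)·C(3,3) + C(6,2)·C(3,2) + C(6,3)·C(3,1) = 0 + 6 + 45 + 60 = 111.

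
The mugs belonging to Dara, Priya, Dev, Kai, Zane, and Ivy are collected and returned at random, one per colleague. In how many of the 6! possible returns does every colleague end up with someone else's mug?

265

Let Aᵢ be the assignments in which colleague i gets their own mug. We want the size of the complement of A₁∪…∪A_6.
By inclusion–exclusion this is Σ_{j=0}^{6} (−1)^j C(6,j)·(6−j)!.
Computing: 720 − 720 + 360 − 120 + 30 − 6 + 1 = 265.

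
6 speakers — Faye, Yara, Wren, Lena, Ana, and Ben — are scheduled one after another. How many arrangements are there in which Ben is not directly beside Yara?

480

Of the 6! = 720 arrangements, those with Ben and Yara adjacent number 2 × 5! = 240 (treat the pair as a block with 2 internal orders).
So 720 − 240 = 480 arrangements keep them apart.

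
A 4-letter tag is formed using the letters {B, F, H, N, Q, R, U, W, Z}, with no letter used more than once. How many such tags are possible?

This is a permutation of 4 out of 9: P(9,4) = 9!/5!.
That product is 9 × 8 × 7 × 6 = 3024.

3024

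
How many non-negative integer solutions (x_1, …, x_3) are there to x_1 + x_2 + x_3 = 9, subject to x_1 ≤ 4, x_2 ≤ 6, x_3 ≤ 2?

Ignoring the caps, the number of non-negative solutions to x_1+…+x_3 = 9 is C(11,2) = 55.
Subtract solutions that violate a single cap (substitute x_i' = x_i − (cap_i+1)): x_1 ≥ 5 gives C(6,2) = 15; x_2 ≥ 7 gives C(4,2) = 6; x_3 ≥ 3 gives C(8,2) = 28. Together 49.
Add back pairs where two caps are both exceeded: 0 + 3 + 0 = 3.
By inclusion–exclusion the count is 55 − 49 + 3 = 9.

9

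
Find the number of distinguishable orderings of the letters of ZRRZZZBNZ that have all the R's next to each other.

336

Treat the 2 copies of R as a single block. The multiset to arrange is then {RR, B, N, Z, Z, Z, Z, Z}, 8 items in all.
That gives (8)!/(5!) = 336 arrangements.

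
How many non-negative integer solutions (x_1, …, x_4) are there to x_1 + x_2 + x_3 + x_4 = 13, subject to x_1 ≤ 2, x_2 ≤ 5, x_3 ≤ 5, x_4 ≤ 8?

77

By stars and bars, unrestricted non-negative solutions to x_1+…+x_4 = 13 number C(13+3,3) = 560.
Subtract solutions that violate a single cap (substitute x_i' = x_i − (cap_i+1)): x_1 ≥ 3 gives C(13,3) = 286; x_2 ≥ 6 gives C(10,3) = 120; x_3 ≥ 6 gives C(10,3) = 120; x_4 ≥ 9 gives C(7,3) = 35. Together 561.
Add back pairs where two caps are both exceeded: 35 + 35 + 4 + 4 + 0 + 0 = 78.
By inclusion–exclusion the count is 560 − 561 + 78 = 77.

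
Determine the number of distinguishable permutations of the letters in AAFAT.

20

The 5 letters of AAFAT have repeats: A appearing 3 times.
The number of distinct arrangements is 5!/(3!) = 120/6 = 20.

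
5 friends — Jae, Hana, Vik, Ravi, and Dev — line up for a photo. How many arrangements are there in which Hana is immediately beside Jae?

Treat {Hana, Jae} as a single unit. There are 4 units to order, and the pair itself can be ordered 2 ways.
That gives 2 × 4! = 2 × 24 = 48.

48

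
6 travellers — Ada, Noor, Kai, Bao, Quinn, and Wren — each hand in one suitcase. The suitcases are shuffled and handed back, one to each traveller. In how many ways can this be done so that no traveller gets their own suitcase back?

265

Let Aᵢ be the assignments in which traveller i gets their own suitcase. We want the size of the complement of A₁∪…∪A_6.
By inclusion–exclusion this is Σ_{j=0}^{6} (−1)^j C(6,j)·(6−j)!.
Computing: 720 − 720 + 360 − 120 + 30 − 6 + 1 = 265.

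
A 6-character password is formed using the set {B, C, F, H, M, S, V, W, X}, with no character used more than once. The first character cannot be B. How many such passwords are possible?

The first character has 9−1 = 8 choices (anything except B).
The remaining 5 characters are filled from the other 8 symbols without repetition: 8 × 7 × 6 × 5 × 4 = 6720.
Total: 8 × 6720 = 53760.

53760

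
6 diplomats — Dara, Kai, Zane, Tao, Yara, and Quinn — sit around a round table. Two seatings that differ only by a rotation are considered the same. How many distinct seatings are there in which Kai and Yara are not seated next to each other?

Without the restriction there are (5)! = 120 seatings.
Seatings with Kai beside Yara: treat them as a block with 2 internal orders, giving 2 × (4)! = 48.
Subtracting, 120 − 48 = 72.

72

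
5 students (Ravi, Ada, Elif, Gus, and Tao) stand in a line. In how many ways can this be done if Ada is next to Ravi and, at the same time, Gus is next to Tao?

Treat {Ada,Ravi} as one block (2 orders) and {Gus,Tao} as another (2 orders).
That leaves 3 units to arrange: 2 × 2 × 3! = 4 × 6 = 24.

24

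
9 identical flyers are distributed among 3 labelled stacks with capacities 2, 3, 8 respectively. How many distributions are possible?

Without the upper bounds there are C(11,2) = 55 ways to split 9 among 3 stacks.
Subtract solutions that violate a single cap (substitute x_i' = x_i − (cap_i+1)): x_1 ≥ 3 gives C(8,2) = 28; x_2 ≥ 4 gives C(7,2) = 21; x_3 ≥ 9 gives C(2,2) = 1. Together 50.
Add back pairs where two caps are both exceeded: 6 + 0 + 0 = 6.
By inclusion–exclusion the count is 55 − 50 + 6 = 11.

11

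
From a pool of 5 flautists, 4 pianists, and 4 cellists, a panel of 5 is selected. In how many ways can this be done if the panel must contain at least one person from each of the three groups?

980

Total 5-person selections from all 13: C(13,5) = 1287.
Subtract selections that omit an entire group: no flautists → C(8,5) = 56; no pianists → C(9,5) = 126; no cellists → C(9,5) = 126.
Add back selections omitting two groups (i.e. drawn from a single group): C(5,5) + C(4,5) + C(4,5) = 1.
By inclusion–exclusion: 1287 − 308 + 1 = 980.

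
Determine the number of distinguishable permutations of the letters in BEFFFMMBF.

BEFFFMMBF has 9 letters with B appearing twice, F appearing 4 times, and M appearing twice.
The number of distinct arrangements is 9!/(4!·2!·2!) = 362880/96 = 3780.

3780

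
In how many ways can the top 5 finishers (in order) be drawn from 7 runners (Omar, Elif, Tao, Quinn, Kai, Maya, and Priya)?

2520

There are 7 choices for 1st place, 6 for 2nd, and so on down to 3 for position 5.
That gives 7 × 6 × 5 × 4 × 3 = 2520.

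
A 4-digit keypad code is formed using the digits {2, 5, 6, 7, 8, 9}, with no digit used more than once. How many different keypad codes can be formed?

This is a permutation of 4 out of 6: P(6,4) = 6!/2!.
6 × 5 × 4 × 3 = 360.

360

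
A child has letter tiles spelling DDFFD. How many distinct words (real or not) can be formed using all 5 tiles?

10

DDFFD has 5 letters with D appearing 3 times and F appearing twice.
Dividing 5! = 120 by 3!·2! = 12 for the repeated letters gives 10.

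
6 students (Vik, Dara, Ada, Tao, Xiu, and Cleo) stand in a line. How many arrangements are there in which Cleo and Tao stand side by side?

240

Place the 4 others and the Cleo-Tao pair as 5 objects in a line; the pair has 2 internal arrangements.
So the count is 2·(5)! = 240.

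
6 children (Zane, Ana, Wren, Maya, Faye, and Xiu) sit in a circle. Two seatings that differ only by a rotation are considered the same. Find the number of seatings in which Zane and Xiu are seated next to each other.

Glue Zane and Xiu into a block (2 internal orders). Seating 5 units around a circle gives (4)! arrangements.
So 2 × (4)! = 2 × 24 = 48.

48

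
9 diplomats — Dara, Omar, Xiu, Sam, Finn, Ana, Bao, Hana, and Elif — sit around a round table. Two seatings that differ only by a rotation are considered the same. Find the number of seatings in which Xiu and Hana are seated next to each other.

10080

Glue Xiu and Hana into a block (2 internal orders). Seating 8 units around a circle gives (7)! arrangements.
So 2 × (7)! = 2 × 5040 = 10080.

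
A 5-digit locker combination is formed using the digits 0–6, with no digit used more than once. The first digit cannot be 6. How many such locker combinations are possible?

The first digit has 7−1 = 6 choices (anything except 6).
The remaining 4 digits are filled from the other 6 symbols without repetition: 6 × 5 × 4 × 3 = 360.
Total: 6 × 360 = 2160.

2160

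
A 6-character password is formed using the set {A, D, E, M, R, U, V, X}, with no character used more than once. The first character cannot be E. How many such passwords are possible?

The first character has 8−1 = 7 choices (anything except E).
The remaining 5 characters are filled from the other 7 symbols without repetition: 7 × 6 × 5 × 4 × 3 = 2520.
Total: 7 × 2520 = 17640.

17640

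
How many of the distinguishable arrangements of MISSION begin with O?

With the first slot taken by O, it remains to arrange the other 6 letters (MISSIN).
Those 6 letters have I appearing twice and S appearing twice, giving (6)!/(2!·2!) = 180.

180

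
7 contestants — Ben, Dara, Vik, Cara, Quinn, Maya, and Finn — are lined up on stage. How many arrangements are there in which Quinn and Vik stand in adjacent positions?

1440

Place the 5 others and the Quinn-Vik pair as 6 objects in a line; the pair has 2 internal arrangements.
That gives 2 × 6! = 2 × 720 = 1440.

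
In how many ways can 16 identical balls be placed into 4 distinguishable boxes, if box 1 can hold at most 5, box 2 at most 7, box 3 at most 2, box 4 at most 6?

31

Without the upper bounds there are C(19,3) = 969 ways to split 16 among 4 boxes.
Subtract solutions that violate a single cap (substitute x_i' = x_i − (cap_i+1)): x_1 ≥ 6 gives C(13,3) = 286; x_2 ≥ 8 gives C(11,3) = 165; x_3 ≥ 3 gives C(16,3) = 560; x_4 ≥ 7 gives C(12,3) = 220. Together 1231.
Add back pairs where two caps are both exceeded: 10 + 120 + 20 + 56 + 4 + 84 = 294.
Subtract triples: 0 + 0 + 1 + 0 = 1.
By inclusion–exclusion the count is 969 − 1231 + 294 − 1 = 31.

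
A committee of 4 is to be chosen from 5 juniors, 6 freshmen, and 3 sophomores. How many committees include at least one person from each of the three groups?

495

With no constraint there are C(14,4) = 1001 possible selections.
Selections missing a whole group: no juniors → C(9,4) = 126; no freshmen → C(8,4) = 70; no sophomores → C(11,4) = 330.
Add back selections omitting two groups (i.e. drawn from a single group): C(5,4) + C(6,4) + C(3,4) = 20.
By inclusion–exclusion: 1001 − 526 + 20 = 495.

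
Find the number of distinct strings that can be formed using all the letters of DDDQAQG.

420

DDDQAQG has 7 letters with D appearing 3 times and Q appearing twice.
So there are 7! / (3!·2!) = 420 distinguishable arrangements.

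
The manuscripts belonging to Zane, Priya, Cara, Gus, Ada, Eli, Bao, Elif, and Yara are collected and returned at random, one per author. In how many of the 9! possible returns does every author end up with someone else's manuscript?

Let Aᵢ be the assignments in which author i gets their own manuscript. We want the size of the complement of A₁∪…∪A_9.
By inclusion–exclusion this is Σ_{j=0}^{9} (−1)^j C(9,j)·(9−j)!.
Computing: 362880 − 362880 + 181440 − 60480 + 15120 − 3024 + 504 − 72 + 9 − 1 = 133496.

133496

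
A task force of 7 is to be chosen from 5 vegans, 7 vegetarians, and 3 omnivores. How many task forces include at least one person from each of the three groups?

With no constraint there are C(15,7) = 6435 possible selections.
Selections missing a whole group: no vegans → C(10,7) = 120; no vegetarians → C(8,7) = 8; no omnivores → C(12,7) = 792.
Add back selections omitting two groups (i.e. drawn from a single group): C(5,7) + C(7,7) + C(3,7) = 1.
By inclusion–exclusion: 6435 − 920 + 1 = 5516.

5516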